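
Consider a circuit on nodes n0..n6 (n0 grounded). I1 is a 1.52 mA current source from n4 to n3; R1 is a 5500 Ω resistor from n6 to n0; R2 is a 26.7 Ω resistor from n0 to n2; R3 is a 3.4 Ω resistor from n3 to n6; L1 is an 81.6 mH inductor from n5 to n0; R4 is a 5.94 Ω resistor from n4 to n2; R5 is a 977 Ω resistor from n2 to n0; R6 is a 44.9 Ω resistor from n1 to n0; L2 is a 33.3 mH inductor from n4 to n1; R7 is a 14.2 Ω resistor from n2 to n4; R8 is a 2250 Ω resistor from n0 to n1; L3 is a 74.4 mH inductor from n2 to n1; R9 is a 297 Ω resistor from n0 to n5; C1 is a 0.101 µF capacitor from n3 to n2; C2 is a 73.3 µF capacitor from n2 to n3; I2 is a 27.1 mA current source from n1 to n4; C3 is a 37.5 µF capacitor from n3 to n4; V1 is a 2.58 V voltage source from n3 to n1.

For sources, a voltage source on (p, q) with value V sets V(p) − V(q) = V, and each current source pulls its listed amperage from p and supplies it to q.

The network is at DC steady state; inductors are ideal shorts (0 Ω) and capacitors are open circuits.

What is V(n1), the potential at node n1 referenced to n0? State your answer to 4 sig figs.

Element admittances at DC:
  I1: injects 0.00152 A into n3 (from n4)
  Y(R1) = 0.0001818 S between n6,n0
  Y(R2) = 0.03745 S between n0,n2
  Y(R3) = 0.2941 S between n3,n6
  L1: short n5↔n0 (DC inductor)
  Y(R4) = 0.1684 S between n4,n2
  Y(R5) = 0.001024 S between n2,n0
  Y(R6) = 0.02227 S between n1,n0
  L2: short n4↔n1 (DC inductor)
  Y(R7) = 0.07042 S between n2,n4
  Y(R8) = 0.0004444 S between n0,n1
  L3: short n2↔n1 (DC inductor)
  Y(R9) = 0.003367 S between n0,n5
  Y(C1) = 0.000 S between n3,n2
  Y(C2) = 0.000 S between n2,n3
  I2: injects 0.0271 A into n4 (from n1)
  Y(C3) = 0.000 S between n3,n4
  V1: constraint V(n3)−V(n1) = 2.58
Assemble and solve the 10×10 MNA system:
  V(n1)=-0.007638  V(n2)=-0.007638  V(n3)=2.572  V(n4)=-0.007638  V(n5)=0.000  V(n6)=2.571
  i(L1)=0.000  i(L2)=0.02558  i(L3)=0.0002939  i(V1)=0.001053

-0.007638 V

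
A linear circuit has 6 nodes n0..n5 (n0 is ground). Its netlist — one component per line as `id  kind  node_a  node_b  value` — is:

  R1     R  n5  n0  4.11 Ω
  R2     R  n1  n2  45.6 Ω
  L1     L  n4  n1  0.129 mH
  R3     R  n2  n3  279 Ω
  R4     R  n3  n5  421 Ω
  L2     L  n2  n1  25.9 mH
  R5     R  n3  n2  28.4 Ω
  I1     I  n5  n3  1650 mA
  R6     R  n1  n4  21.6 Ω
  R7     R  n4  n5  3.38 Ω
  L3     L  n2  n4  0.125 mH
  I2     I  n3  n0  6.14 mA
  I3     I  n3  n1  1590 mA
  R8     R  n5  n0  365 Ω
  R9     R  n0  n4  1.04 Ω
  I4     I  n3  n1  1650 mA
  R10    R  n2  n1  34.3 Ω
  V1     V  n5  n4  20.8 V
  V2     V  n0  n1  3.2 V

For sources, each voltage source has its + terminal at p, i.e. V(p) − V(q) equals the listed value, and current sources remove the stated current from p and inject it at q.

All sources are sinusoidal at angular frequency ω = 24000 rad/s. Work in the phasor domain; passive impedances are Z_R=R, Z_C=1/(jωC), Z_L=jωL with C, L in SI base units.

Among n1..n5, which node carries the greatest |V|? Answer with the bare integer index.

3

MNA unknowns: 5 node voltages V₁..V_5 plus 2 source currents (V1, V2)
R1: Y=0.2433+0.000j on G[5,0]
R2: Y=0.02193+0.000j on G[1,2]
L1: Y=0.000-0.3230j on G[4,1]
R3: Y=0.003584+0.000j on G[2,3]
R4: Y=0.002375+0.000j on G[3,5]
L2: Y=0.000-0.001609j on G[2,1]
R5: Y=0.03521+0.000j on G[3,2]
I1: z[5]−=1.65, z[3]+=1.65
R6: Y=0.04630+0.000j on G[1,4]
R7: Y=0.2959+0.000j on G[4,5]
L3: Y=0.000-0.3333j on G[2,4]
I2: z[3]−=0.00614, z[0]+=0.00614
I3: z[3]−=1.59, z[1]+=1.59
R8: Y=0.002740+0.000j on G[5,0]
R9: Y=0.9615+0.000j on G[0,4]
I4: z[3]−=1.65, z[1]+=1.65
R10: Y=0.02915+0.000j on G[2,1]
V1: row V5−V4=20.8, i_V1 at 5,4
V2: row V0−V1=3.2, i_V2 at 0,1
solve → V1=-3.200+0.000j, V2=-7.133-4.407j, V3=-44.66-4.191j, V4=-6.452-0.6632j, V5=14.35-0.6632j
aux → i_V1=-11.47+0.1548j, i_V2=-2.667-0.8008j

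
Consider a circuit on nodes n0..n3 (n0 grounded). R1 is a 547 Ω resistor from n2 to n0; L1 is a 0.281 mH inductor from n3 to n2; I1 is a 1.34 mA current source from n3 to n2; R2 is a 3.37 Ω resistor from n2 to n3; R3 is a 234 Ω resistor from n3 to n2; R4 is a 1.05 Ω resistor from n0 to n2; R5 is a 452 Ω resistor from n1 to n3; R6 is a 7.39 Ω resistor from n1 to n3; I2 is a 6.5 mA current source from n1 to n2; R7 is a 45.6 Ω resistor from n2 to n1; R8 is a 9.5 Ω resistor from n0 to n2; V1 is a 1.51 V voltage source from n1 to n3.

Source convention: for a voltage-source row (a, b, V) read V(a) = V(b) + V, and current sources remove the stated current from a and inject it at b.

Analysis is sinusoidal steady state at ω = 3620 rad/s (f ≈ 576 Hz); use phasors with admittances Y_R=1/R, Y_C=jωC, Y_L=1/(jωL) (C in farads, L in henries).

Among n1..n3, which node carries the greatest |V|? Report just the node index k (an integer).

Apply KCL at each of the 3 non-ground nodes and solve the resulting linear system.
Node n1: branches {R5, R6, I2, R7, V1} → V_1 = 1.498-0.03760j
Node n2: branches {R1, L1, I1, R2, R3, R4, I2, R7, R8} → V_2 = 0.000+0.000j
Node n3: branches {L1, I1, R2, R3, R5, R6, V1} → V_3 = -0.01235-0.03760j
Source currents: i(V1)=-0.2470+0.0008246j

1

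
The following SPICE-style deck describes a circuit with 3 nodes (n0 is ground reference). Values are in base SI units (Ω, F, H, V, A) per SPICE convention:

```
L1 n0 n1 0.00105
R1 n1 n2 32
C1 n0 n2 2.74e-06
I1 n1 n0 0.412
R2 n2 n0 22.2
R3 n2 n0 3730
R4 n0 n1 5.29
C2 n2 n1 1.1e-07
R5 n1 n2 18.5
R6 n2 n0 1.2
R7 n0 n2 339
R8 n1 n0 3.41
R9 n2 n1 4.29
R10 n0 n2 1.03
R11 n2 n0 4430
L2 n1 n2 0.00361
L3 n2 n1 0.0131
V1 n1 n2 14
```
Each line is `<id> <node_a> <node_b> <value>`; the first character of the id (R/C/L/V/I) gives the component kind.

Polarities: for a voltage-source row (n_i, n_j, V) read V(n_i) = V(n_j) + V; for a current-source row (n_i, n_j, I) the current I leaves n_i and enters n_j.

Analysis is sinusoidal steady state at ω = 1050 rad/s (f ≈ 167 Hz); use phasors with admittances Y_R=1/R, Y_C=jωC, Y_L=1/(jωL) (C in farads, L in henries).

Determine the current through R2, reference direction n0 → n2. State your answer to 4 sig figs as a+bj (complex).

Element admittances at ω=1050 rad/s:
  Y(L1) = 0.000-0.9070j S between n0,n1
  Y(R1) = 0.03125+0.000j S between n1,n2
  Y(C1) = 0.000+0.002877j S between n0,n2
  I1: injects 0.412 A into n0 (from n1)
  Y(R2) = 0.04505+0.000j S between n2,n0
  Y(R3) = 0.0002681+0.000j S between n2,n0
  Y(R4) = 0.1890+0.000j S between n0,n1
  Y(C2) = 0.000+0.0001155j S between n2,n1
  Y(R5) = 0.05405+0.000j S between n1,n2
  Y(R6) = 0.8333+0.000j S between n2,n0
  Y(R7) = 0.002950+0.000j S between n0,n2
  Y(R8) = 0.2933+0.000j S between n1,n0
  Y(R9) = 0.2331+0.000j S between n2,n1
  Y(R10) = 0.9709+0.000j S between n0,n2
  Y(R11) = 0.0002257+0.000j S between n2,n0
  Y(L2) = 0.000-0.2638j S between n1,n2
  Y(L3) = 0.000-0.07270j S between n2,n1
  V1: constraint V(n1)−V(n2) = 14
Assemble and solve the 3×3 MNA system:
  V(n1)=9.501+3.696j  V(n2)=-4.499+3.696j
  i(V1)=-12.80+11.54j

0.2027-0.1665j A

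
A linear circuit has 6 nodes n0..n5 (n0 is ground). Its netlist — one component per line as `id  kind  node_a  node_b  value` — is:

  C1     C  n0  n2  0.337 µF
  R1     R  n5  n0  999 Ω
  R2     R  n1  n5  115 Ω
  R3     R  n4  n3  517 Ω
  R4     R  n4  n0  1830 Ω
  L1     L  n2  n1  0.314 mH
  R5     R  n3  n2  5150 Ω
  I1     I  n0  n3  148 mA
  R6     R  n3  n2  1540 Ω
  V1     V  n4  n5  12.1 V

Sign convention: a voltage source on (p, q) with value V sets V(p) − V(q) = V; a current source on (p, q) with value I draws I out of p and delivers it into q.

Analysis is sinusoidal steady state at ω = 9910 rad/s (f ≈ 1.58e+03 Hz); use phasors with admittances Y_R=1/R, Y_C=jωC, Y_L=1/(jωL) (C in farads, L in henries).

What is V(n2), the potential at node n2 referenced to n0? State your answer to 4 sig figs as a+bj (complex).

MNA unknowns: 5 node voltages V₁..V_5 plus 1 source current (V1)
C1: Y=0.000+0.003340j on G[0,2]
R1: Y=0.001001+0.000j on G[5,0]
R2: Y=0.008696+0.000j on G[1,5]
R3: Y=0.001934+0.000j on G[4,3]
R4: Y=0.0005464+0.000j on G[4,0]
L1: Y=0.000-0.3214j on G[2,1]
R5: Y=0.0001942+0.000j on G[3,2]
I1: z[0]−=0.148, z[3]+=0.148
R6: Y=0.0006494+0.000j on G[3,2]
V1: row V4−V5=12.1, i_V1 at 4,5
solve → V1=13.04-33.16j, V2=13.17-33.33j, V3=79.24-29.92j, V4=31.54-28.43j, V5=19.44-28.43j
aux → i_V1=0.07504+0.01266j

13.17-33.33j V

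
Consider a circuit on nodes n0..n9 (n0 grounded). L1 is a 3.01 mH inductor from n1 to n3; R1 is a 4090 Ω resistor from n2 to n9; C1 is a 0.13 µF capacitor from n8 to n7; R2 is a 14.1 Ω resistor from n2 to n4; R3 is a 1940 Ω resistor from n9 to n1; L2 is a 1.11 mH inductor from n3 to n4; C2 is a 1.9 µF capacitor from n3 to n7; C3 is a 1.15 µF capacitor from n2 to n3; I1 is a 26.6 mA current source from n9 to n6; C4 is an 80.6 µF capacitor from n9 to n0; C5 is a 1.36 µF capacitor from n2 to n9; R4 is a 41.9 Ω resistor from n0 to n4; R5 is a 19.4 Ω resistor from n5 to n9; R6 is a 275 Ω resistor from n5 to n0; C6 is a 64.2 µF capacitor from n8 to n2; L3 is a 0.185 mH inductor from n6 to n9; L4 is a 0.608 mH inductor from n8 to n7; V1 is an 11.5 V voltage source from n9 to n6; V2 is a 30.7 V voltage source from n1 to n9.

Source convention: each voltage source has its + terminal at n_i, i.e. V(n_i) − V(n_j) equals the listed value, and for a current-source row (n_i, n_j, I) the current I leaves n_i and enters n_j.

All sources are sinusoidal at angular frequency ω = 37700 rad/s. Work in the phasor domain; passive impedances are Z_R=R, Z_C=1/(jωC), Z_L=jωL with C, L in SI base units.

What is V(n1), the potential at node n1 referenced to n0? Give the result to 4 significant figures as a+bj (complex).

30.72-0.02403j V

Apply KCL at each of the 9 non-ground nodes and solve the resulting linear system.
Node n1: branches {L1, R3, V2} → V_1 = 30.72-0.02403j
Node n2: branches {R1, R2, C3, C5, C6} → V_2 = -4.244-1.752j
Node n3: branches {L1, L2, C2, C3} → V_3 = 0.1409-1.668j
Node n4: branches {R2, L2, R4} → V_4 = -3.062-2.118j
Node n5: branches {R5, R6} → V_5 = 0.01557-0.02245j
Node n6: branches {I1, L3, V1} → V_6 = -11.48-0.02403j
Node n7: branches {C1, C2, L4} → V_7 = 5.488-1.565j
Node n8: branches {C1, C6, L4} → V_8 = -4.402-1.755j
Node n9: branches {R1, R3, I1, C4, C5, R5, L3, V1, V2} → V_9 = 0.01667-0.02403j
Source currents: i(V1)=-0.02660+1.649j, i(V2)=-0.03031+0.2694j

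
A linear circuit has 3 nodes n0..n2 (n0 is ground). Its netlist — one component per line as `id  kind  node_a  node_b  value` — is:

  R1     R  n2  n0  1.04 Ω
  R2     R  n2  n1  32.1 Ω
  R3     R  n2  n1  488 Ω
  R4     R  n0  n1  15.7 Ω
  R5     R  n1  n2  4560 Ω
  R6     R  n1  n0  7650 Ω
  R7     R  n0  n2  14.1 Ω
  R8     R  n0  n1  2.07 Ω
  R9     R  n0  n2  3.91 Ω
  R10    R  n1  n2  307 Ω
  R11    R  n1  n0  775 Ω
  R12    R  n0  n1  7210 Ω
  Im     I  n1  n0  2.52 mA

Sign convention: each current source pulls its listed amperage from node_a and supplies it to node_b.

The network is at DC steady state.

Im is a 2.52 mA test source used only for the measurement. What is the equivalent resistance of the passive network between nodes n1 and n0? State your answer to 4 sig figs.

MNA unknowns: 2 node voltages V₁..V_2
R1: Y=0.9615 on G[2,0]
R2: Y=0.03115 on G[2,1]
R3: Y=0.002049 on G[2,1]
R4: Y=0.06369 on G[0,1]
R5: Y=0.0002193 on G[1,2]
R6: Y=0.0001307 on G[1,0]
R7: Y=0.07092 on G[0,2]
R8: Y=0.4831 on G[0,1]
R9: Y=0.2558 on G[0,2]
R10: Y=0.003257 on G[1,2]
R11: Y=0.001290 on G[1,0]
R12: Y=0.0001387 on G[0,1]
Im: z[1]−=0.00252, z[0]+=0.00252
solve → V1=-0.004315, V2=-0.0001195

R_eq = 1.712 Ω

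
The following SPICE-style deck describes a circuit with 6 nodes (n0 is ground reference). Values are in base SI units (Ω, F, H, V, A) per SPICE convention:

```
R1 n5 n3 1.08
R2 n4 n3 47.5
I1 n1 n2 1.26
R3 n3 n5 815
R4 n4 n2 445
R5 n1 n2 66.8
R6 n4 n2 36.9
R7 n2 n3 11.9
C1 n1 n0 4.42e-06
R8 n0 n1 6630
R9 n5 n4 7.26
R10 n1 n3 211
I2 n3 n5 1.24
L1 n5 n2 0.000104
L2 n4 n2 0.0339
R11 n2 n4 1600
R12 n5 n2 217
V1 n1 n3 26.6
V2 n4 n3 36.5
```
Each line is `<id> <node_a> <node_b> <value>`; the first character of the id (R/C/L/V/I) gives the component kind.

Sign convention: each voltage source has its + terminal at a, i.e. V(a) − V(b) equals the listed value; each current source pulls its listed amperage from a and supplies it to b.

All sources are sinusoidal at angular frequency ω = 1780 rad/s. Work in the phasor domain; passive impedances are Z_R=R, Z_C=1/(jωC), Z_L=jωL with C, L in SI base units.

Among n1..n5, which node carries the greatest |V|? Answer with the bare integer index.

Apply KCL at each of the 5 non-ground nodes and solve the resulting linear system.
Node n1: branches {I1, R5, C1, R8, R10, V1} → V_1 = 0.000+0.000j
Node n2: branches {I1, R4, R5, R6, R7, L1, L2, R11, R12} → V_2 = -18.97-0.1086j
Node n3: branches {R1, R2, R3, R7, R10, I2, V1, V2} → V_3 = -26.60+0.000j
Node n4: branches {R2, R4, R6, R9, L2, R11, V2} → V_4 = 9.900+0.000j
Node n5: branches {R1, R3, R9, I2, L1, R12} → V_5 = -19.05-0.4361j
Source currents: i(V1)=-1.670-0.001626j, i(V2)=-5.623+0.4151j

3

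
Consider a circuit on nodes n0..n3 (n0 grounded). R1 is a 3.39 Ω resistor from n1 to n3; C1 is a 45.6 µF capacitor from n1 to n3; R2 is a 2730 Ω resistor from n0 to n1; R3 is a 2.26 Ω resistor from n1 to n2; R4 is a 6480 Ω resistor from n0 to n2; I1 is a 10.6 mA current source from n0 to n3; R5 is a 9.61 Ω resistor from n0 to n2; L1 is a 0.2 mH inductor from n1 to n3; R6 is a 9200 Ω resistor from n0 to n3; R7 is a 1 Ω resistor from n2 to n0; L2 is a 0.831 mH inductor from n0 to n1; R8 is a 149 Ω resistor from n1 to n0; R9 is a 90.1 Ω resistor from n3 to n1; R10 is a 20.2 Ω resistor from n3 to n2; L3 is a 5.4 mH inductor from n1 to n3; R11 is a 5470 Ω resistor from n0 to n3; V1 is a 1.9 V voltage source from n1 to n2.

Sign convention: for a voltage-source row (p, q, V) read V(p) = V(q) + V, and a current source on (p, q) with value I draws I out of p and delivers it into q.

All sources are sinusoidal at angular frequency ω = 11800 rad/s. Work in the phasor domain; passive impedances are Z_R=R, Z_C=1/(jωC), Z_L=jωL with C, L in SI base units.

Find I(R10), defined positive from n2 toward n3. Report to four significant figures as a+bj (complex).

-0.08321-0.003002j A

MNA unknowns: 3 node voltages V₁..V_3 plus 1 source current (V1)
R1: Y=0.2950+0.000j on G[1,3]
C1: Y=0.000+0.5381j on G[1,3]
R2: Y=0.0003663+0.000j on G[0,1]
R3: Y=0.4425+0.000j on G[1,2]
R4: Y=0.0001543+0.000j on G[0,2]
I1: z[0]−=0.0106, z[3]+=0.0106
R5: Y=0.1041+0.000j on G[0,2]
L1: Y=0.000-0.4237j on G[1,3]
R6: Y=0.0001087+0.000j on G[0,3]
R7: Y=1.000+0.000j on G[2,0]
L2: Y=0.000-0.1020j on G[0,1]
R8: Y=0.006711+0.000j on G[1,0]
R9: Y=0.01110+0.000j on G[3,1]
R10: Y=0.04950+0.000j on G[3,2]
L3: Y=0.000-0.01569j on G[1,3]
R11: Y=0.0001828+0.000j on G[0,3]
V1: row V1−V2=1.9, i_V1 at 1,2
solve → V1=1.881+0.1726j, V2=-0.01883+0.1726j, V3=1.662+0.2332j
aux → i_V1=-0.9447+0.1876j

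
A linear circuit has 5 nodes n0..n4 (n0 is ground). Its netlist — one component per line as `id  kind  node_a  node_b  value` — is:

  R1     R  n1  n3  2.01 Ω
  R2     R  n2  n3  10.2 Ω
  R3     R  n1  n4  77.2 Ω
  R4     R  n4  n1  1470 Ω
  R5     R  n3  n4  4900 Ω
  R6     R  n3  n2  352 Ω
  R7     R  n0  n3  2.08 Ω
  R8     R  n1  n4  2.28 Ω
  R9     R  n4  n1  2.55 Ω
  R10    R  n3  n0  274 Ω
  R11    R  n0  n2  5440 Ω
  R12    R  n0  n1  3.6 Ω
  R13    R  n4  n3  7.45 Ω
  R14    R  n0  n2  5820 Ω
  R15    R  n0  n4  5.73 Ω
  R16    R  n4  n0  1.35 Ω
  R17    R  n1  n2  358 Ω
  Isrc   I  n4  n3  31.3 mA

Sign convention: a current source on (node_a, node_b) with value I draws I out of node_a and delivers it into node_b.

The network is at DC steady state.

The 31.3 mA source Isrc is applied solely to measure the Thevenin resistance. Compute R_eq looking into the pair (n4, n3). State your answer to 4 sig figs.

R_eq = 1.306 Ω

Apply KCL at each of the 4 non-ground nodes and solve the resulting linear system.
Node n1: branches {R1, R3, R4, R8, R9, R12, R17} → V_1 = 0.0007497
Node n2: branches {R2, R6, R11, R14, R17} → V_2 = 0.02579
Node n3: branches {R1, R2, R5, R6, R7, R10, R13, Isrc} → V_3 = 0.02658
Node n4: branches {R3, R4, R5, R8, R9, R13, R15, R16, Isrc} → V_4 = -0.01430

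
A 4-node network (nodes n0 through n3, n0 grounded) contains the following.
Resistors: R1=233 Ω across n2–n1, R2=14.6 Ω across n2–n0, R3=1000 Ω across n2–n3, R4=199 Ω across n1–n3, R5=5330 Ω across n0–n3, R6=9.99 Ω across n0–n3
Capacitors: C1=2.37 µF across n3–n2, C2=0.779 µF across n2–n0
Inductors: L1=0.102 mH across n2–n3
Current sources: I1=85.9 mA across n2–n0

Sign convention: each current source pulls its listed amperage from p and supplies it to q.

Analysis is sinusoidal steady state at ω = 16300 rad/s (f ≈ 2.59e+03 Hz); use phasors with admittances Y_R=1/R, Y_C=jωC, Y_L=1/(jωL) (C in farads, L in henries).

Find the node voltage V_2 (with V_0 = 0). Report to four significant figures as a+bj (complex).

Apply KCL at each of the 3 non-ground nodes and solve the resulting linear system.
Node n1: branches {R1, R4} → V_1 = -0.5108+0.03407j
Node n2: branches {R1, R2, C1, R3, L1, C2, I1} → V_2 = -0.5183-0.01435j
Node n3: branches {C1, R3, L1, R4, R5, R6} → V_3 = -0.5044+0.07543j

-0.5183-0.01435j V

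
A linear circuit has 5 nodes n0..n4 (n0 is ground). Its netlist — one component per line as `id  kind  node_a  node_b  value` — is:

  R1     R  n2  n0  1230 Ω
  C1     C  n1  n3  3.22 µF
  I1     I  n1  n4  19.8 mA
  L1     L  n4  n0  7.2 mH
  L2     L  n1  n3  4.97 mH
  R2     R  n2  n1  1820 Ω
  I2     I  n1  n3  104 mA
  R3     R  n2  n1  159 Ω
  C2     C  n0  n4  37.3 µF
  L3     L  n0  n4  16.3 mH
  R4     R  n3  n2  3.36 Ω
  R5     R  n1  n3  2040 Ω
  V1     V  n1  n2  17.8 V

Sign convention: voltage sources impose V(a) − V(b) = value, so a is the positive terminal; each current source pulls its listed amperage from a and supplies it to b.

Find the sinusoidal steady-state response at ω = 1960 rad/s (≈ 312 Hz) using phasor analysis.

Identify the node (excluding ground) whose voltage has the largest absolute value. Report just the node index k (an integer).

2

MNA unknowns: 4 node voltages V₁..V_4 plus 1 source current (V1)
R1: Y=0.0008130+0.000j on G[2,0]
C1: Y=0.000+0.006311j on G[1,3]
I1: z[1]−=0.0198, z[4]+=0.0198
L1: Y=0.000-0.07086j on G[4,0]
L2: Y=0.000-0.1027j on G[1,3]
R2: Y=0.0005495+0.000j on G[2,1]
I2: z[1]−=0.104, z[3]+=0.104
R3: Y=0.006289+0.000j on G[2,1]
C2: Y=0.000+0.07311j on G[0,4]
L3: Y=0.000-0.03130j on G[0,4]
R4: Y=0.2976+0.000j on G[3,2]
R5: Y=0.0004902+0.000j on G[1,3]
V1: row V1−V2=17.8, i_V1 at 1,2
solve → V1=-6.554+0.000j, V2=-24.35+0.000j, V3=-22.33-5.098j, V4=0.000+0.6815j
aux → i_V1=-0.7444+1.517j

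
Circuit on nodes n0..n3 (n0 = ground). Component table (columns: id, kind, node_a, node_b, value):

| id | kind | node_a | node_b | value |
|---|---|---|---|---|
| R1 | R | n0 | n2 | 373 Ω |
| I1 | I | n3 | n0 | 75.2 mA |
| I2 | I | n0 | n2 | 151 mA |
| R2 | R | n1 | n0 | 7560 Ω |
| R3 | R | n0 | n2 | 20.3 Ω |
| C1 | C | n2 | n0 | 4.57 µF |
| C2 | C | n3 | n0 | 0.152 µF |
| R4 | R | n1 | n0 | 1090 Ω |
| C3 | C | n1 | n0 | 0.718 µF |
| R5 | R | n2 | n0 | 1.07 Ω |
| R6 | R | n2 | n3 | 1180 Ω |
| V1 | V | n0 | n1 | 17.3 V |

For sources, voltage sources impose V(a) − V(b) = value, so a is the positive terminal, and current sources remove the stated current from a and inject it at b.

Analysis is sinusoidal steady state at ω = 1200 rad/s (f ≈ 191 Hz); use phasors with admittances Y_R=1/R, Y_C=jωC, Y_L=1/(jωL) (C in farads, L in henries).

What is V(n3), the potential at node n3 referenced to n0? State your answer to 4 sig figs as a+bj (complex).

-84.73+18.25j V

MNA unknowns: 3 node voltages V₁..V_3 plus 1 source current (V1)
R1: Y=0.002681+0.000j on G[0,2]
I1: z[3]−=0.0752, z[0]+=0.0752
I2: z[0]−=0.151, z[2]+=0.151
R2: Y=0.0001323+0.000j on G[1,0]
R3: Y=0.04926+0.000j on G[0,2]
C1: Y=0.000+0.005484j on G[2,0]
C2: Y=0.000+0.0001824j on G[3,0]
R4: Y=0.0009174+0.000j on G[1,0]
C3: Y=0.000+0.0008616j on G[1,0]
R5: Y=0.9346+0.000j on G[2,0]
R6: Y=0.0008475+0.000j on G[2,3]
V1: row V0−V1=17.3, i_V1 at 0,1
solve → V1=-17.30+0.000j, V2=0.08029+0.01522j, V3=-84.73+18.25j
aux → i_V1=-0.01816-0.01491j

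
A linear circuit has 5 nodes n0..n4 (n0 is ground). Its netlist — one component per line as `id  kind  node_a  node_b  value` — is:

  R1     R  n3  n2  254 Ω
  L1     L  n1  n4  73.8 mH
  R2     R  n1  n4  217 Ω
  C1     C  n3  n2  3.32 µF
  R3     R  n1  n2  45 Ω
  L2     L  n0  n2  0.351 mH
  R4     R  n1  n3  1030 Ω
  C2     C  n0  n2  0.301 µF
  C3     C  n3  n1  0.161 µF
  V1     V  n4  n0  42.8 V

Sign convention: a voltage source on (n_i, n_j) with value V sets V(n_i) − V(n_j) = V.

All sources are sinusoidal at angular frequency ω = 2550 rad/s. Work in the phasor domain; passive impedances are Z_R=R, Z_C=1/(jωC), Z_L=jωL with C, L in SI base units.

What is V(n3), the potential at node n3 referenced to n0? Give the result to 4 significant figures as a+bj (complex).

0.3774-0.9091j V

Apply KCL at each of the 4 non-ground nodes and solve the resulting linear system.
Node n1: branches {L1, R2, R3, R4, C3} → V_1 = 8.392-6.588j
Node n2: branches {R1, C1, R3, L2, C2} → V_2 = 0.1366+0.1734j
Node n3: branches {R1, C1, R4, C3} → V_3 = 0.3774-0.9091j
Node n4: branches {L1, R2, V1} → V_4 = 42.80+0.000j
Source currents: i(V1)=-0.1936+0.1525j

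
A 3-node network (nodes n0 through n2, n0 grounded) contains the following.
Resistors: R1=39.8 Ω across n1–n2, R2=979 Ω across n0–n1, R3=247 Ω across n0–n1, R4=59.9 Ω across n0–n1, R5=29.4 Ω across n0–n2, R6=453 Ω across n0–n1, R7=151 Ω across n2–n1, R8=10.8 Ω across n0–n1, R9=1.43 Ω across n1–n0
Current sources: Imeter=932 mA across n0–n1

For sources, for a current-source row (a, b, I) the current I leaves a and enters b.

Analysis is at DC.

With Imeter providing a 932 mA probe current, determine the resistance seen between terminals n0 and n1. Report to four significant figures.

Apply KCL at each of the 2 non-ground nodes and solve the resulting linear system.
Node n1: branches {R1, R2, R3, R4, R6, R7, R8, R9, Imeter} → V_1 = 1.120
Node n2: branches {R1, R5, R7} → V_2 = 0.5406

R_eq = 1.202 Ω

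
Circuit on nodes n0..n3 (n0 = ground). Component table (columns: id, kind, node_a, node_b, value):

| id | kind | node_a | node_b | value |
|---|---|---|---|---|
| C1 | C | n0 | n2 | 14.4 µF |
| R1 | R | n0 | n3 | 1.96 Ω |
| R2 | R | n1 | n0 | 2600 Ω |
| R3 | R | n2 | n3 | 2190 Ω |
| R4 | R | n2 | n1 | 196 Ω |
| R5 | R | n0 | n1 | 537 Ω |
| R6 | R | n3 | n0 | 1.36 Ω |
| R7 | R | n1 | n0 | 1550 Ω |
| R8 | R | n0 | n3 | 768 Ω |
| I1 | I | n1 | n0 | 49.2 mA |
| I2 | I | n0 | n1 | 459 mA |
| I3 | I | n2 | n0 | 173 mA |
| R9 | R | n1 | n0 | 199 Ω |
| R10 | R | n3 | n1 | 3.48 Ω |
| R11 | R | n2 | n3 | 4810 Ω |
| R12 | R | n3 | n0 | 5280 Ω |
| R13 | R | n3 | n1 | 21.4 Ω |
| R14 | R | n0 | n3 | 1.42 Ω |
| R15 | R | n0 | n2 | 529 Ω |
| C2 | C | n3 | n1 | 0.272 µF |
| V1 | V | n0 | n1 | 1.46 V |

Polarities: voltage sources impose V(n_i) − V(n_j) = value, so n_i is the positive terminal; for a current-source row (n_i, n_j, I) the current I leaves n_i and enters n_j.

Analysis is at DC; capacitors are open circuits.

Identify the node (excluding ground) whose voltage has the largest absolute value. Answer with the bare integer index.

2

MNA unknowns: 3 node voltages V₁..V_3 plus 1 source current (V1)
C1: Y=0.000 on G[0,2]
R1: Y=0.5102 on G[0,3]
R2: Y=0.0003846 on G[1,0]
R3: Y=0.0004566 on G[2,3]
R4: Y=0.005102 on G[2,1]
R5: Y=0.001862 on G[0,1]
R6: Y=0.7353 on G[3,0]
R7: Y=0.0006452 on G[1,0]
R8: Y=0.001302 on G[0,3]
I1: z[1]−=0.0492, z[0]+=0.0492
I2: z[0]−=0.459, z[1]+=0.459
I3: z[2]−=0.173, z[0]+=0.173
R9: Y=0.005025 on G[1,0]
R10: Y=0.2874 on G[3,1]
R11: Y=0.0002079 on G[2,3]
R12: Y=0.0001894 on G[3,0]
R13: Y=0.04673 on G[3,1]
R14: Y=0.7042 on G[0,3]
R15: Y=0.001890 on G[0,2]
C2: Y=0.000 on G[3,1]
V1: row V0−V1=1.46, i_V1 at 0,1
solve → V1=-1.460, V2=-23.59, V3=-0.2202
aux → i_V1=-0.7227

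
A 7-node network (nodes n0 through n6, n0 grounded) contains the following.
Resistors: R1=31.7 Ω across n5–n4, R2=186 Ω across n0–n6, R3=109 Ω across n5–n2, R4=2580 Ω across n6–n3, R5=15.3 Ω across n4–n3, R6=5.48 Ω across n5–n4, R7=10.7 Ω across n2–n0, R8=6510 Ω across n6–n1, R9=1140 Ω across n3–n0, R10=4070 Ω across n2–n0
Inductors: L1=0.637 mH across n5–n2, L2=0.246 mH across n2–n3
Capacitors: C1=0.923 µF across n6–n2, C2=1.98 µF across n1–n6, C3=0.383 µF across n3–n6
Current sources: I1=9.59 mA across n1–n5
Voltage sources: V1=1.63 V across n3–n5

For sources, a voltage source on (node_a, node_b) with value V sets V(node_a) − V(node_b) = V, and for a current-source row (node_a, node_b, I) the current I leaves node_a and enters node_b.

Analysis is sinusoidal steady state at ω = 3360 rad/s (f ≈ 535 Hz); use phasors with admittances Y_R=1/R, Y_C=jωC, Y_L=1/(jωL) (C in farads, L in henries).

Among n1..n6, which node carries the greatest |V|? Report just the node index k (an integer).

1

Apply KCL at each of the 6 non-ground nodes and solve the resulting linear system.
Node n1: branches {R8, I1, C2} → V_1 = -0.9773+2.296j
Node n2: branches {L1, L2, R3, C1, R7, R10} → V_2 = 0.04944-0.04872j
Node n3: branches {L2, R4, R5, R9, C3, V1} → V_3 = 0.5045-0.03786j
Node n4: branches {R1, R5, R6} → V_4 = -0.7442-0.03786j
Node n5: branches {R1, L1, R3, R6, I1, V1} → V_5 = -1.126-0.03786j
Node n6: branches {R2, R4, C1, R8, C2, C3} → V_6 = -0.9440+0.8554j
Source currents: i(V1)=-0.09691+0.5491j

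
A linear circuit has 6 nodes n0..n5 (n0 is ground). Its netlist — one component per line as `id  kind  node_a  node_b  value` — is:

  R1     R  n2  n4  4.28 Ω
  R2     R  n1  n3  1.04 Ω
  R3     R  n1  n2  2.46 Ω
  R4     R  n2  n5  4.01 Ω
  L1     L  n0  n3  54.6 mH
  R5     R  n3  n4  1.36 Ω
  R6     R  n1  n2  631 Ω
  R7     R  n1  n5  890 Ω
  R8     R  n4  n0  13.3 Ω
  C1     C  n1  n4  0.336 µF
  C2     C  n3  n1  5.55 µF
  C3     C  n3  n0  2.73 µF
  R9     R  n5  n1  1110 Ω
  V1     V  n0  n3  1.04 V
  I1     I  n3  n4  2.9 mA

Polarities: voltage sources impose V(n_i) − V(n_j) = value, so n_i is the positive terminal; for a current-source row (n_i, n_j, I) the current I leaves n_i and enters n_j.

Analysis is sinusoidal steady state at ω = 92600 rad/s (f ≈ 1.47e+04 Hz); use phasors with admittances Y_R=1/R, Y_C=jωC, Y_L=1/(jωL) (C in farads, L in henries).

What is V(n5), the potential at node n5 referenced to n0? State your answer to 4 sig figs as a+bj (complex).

Element admittances at ω=92600 rad/s:
  Y(R1) = 0.2336+0.000j S between n2,n4
  Y(R2) = 0.9615+0.000j S between n1,n3
  Y(R3) = 0.4065+0.000j S between n1,n2
  Y(R4) = 0.2494+0.000j S between n2,n5
  Y(L1) = 0.000-0.0001978j S between n0,n3
  Y(R5) = 0.7353+0.000j S between n3,n4
  Y(R6) = 0.001585+0.000j S between n1,n2
  Y(R7) = 0.001124+0.000j S between n1,n5
  Y(R8) = 0.07519+0.000j S between n4,n0
  Y(C1) = 0.000+0.03111j S between n1,n4
  Y(C2) = 0.000+0.5139j S between n3,n1
  Y(C3) = 0.000+0.2528j S between n3,n0
  Y(R9) = 0.0009009+0.000j S between n5,n1
  V1: constraint V(n0)−V(n3) = 1.04
  I1: injects 0.0029 A into n4 (from n3)
Assemble and solve the 6×6 MNA system:
  V(n1)=-1.030-0.002970j  V(n2)=-1.002-0.002953j  V(n3)=-1.040+0.000j  V(n4)=-0.9539-0.002924j  V(n5)=-1.002-0.002953j
  i(V1)=-0.07172-0.2629j

-1.002-0.002953j V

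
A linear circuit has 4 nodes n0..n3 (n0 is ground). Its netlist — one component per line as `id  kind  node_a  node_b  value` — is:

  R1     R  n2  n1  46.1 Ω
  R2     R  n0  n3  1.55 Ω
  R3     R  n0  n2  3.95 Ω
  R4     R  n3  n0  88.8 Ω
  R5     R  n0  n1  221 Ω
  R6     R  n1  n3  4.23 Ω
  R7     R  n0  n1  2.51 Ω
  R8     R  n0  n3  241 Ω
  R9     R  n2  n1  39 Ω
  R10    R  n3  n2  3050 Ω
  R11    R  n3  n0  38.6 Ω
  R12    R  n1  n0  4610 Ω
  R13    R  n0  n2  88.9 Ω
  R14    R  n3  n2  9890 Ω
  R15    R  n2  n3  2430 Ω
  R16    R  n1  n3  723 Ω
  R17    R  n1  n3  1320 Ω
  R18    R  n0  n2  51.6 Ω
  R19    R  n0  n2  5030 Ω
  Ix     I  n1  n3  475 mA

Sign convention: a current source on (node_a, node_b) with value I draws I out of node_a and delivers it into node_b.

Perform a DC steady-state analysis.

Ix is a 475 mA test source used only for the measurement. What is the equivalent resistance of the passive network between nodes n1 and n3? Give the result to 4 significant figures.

R_eq = 1.968 Ω

MNA unknowns: 3 node voltages V₁..V_3
R1: Y=0.02169 on G[2,1]
R2: Y=0.6452 on G[0,3]
R3: Y=0.2532 on G[0,2]
R4: Y=0.01126 on G[3,0]
R5: Y=0.004525 on G[0,1]
R6: Y=0.2364 on G[1,3]
R7: Y=0.3984 on G[0,1]
R8: Y=0.004149 on G[0,3]
R9: Y=0.02564 on G[2,1]
R10: Y=0.0003279 on G[3,2]
R11: Y=0.02591 on G[3,0]
R12: Y=0.0002169 on G[1,0]
R13: Y=0.01125 on G[0,2]
R14: Y=0.0001011 on G[3,2]
R15: Y=0.0004115 on G[2,3]
R16: Y=0.001383 on G[1,3]
R17: Y=0.0007576 on G[1,3]
R18: Y=0.01938 on G[0,2]
R19: Y=0.0001988 on G[0,2]
Ix: z[1]−=0.475, z[3]+=0.475
solve → V1=-0.5679, V2=-0.08000, V3=0.3666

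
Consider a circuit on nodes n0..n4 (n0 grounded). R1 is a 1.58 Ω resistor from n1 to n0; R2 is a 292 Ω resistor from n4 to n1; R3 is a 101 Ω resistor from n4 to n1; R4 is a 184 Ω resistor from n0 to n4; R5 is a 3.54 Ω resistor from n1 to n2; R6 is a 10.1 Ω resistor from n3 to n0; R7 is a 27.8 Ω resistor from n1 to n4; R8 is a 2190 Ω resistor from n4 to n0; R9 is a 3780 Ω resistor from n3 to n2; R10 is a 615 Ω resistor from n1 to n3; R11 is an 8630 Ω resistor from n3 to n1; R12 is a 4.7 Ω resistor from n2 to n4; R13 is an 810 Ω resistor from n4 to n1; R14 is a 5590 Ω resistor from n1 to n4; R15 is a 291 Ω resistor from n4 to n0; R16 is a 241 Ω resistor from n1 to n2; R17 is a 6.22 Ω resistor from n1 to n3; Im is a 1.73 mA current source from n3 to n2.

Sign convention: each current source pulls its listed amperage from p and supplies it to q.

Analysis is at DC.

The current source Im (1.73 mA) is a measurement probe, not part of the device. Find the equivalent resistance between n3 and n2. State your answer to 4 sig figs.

Element admittances at DC:
  Y(R1) = 0.6329 S between n1,n0
  Y(R2) = 0.003425 S between n4,n1
  Y(R3) = 0.009901 S between n4,n1
  Y(R4) = 0.005435 S between n0,n4
  Y(R5) = 0.2825 S between n1,n2
  Y(R6) = 0.09901 S between n3,n0
  Y(R7) = 0.03597 S between n1,n4
  Y(R8) = 0.0004566 S between n4,n0
  Y(R9) = 0.0002646 S between n3,n2
  Y(R10) = 0.001626 S between n1,n3
  Y(R11) = 0.0001159 S between n3,n1
  Y(R12) = 0.2128 S between n2,n4
  Y(R13) = 0.001235 S between n4,n1
  Y(R14) = 0.0001789 S between n1,n4
  Y(R15) = 0.003436 S between n4,n0
  Y(R16) = 0.004149 S between n1,n2
  Y(R17) = 0.1608 S between n1,n3
  Im: injects 0.00173 A into n2 (from n3)
Assemble and solve the 4×4 MNA system:
  V(n1)=0.0008760  V(n2)=0.006035  V(n3)=-0.006058  V(n4)=0.004870

R_eq = 6.991 Ω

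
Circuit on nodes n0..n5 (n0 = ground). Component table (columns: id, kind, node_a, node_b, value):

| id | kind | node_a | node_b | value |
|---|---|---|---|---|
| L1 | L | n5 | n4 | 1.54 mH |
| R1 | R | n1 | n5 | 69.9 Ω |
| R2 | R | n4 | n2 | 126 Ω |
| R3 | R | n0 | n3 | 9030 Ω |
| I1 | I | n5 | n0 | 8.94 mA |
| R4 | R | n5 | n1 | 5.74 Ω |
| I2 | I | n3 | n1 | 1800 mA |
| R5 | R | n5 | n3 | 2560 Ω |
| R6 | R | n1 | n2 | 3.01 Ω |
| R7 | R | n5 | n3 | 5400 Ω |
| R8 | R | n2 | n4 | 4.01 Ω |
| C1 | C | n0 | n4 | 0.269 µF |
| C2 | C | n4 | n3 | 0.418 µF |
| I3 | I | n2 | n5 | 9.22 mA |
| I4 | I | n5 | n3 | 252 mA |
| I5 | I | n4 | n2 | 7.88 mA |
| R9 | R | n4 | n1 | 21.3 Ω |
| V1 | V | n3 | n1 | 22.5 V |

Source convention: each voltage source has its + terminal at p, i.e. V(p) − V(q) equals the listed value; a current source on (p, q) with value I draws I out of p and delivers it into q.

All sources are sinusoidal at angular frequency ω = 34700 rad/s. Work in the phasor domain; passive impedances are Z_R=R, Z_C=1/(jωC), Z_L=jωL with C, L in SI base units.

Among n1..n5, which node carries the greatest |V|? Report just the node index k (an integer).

3

Apply KCL at each of the 5 non-ground nodes and solve the resulting linear system.
Node n1: branches {R1, R4, I2, R6, R9, V1} → V_1 = 0.04097-0.5786j
Node n2: branches {R2, R6, R8, I3, I5} → V_2 = 0.02381+0.2087j
Node n3: branches {R3, I2, R5, R7, C2, I4, V1} → V_3 = 22.54-0.5786j
Node n4: branches {L1, R2, R8, C1, C2, I5, R9} → V_4 = 0.006865+1.225j
Node n5: branches {L1, R1, I1, R4, R5, R7, I3, I4} → V_5 = -1.033-0.6815j
Source currents: i(V1)=-1.590-0.3268j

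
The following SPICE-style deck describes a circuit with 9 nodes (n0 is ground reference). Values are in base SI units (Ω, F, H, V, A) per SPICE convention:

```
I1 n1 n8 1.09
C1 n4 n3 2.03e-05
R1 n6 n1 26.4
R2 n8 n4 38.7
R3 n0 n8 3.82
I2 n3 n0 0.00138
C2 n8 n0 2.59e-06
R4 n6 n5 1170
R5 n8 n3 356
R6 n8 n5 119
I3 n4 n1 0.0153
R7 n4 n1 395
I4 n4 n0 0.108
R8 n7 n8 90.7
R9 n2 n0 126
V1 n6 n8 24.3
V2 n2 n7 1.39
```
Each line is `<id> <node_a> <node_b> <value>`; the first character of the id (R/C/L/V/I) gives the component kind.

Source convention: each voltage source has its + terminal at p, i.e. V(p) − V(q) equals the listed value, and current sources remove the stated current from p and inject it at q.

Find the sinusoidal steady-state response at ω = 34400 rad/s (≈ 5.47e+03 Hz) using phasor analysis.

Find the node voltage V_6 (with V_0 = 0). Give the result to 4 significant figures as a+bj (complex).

23.91+0.1308j V

Apply KCL at each of the 8 non-ground nodes and solve the resulting linear system.
Node n1: branches {I1, R1, I3, R7} → V_1 = -4.479+0.1308j
Node n2: branches {R9, V2} → V_2 = 0.5809+0.07603j
Node n3: branches {C1, I2, R5} → V_3 = -4.721+0.1167j
Node n4: branches {C1, R2, I3, R7, I4} → V_4 = -4.722+0.1321j
Node n5: branches {R4, R6} → V_5 = 1.852+0.1308j
Node n6: branches {R1, R4, V1} → V_6 = 23.91+0.1308j
Node n7: branches {R8, V2} → V_7 = -0.8091+0.07603j
Node n8: branches {I1, R2, R3, C2, R5, R6, R8, V1} → V_8 = -0.3909+0.1308j
Source currents: i(V1)=-1.094+3.318e-06j, i(V2)=-0.004610-0.0006034j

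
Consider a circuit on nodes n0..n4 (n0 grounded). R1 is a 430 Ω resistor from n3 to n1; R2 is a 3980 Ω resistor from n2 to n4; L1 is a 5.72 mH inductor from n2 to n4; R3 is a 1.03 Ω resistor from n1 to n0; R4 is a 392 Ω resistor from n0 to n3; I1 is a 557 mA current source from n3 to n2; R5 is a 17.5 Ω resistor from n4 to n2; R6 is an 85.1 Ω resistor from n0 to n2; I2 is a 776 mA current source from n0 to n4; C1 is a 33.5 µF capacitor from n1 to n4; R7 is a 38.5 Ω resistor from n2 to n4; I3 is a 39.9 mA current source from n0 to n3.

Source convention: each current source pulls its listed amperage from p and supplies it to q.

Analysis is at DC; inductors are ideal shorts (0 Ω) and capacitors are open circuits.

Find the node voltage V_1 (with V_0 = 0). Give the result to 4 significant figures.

-0.2537 V

MNA unknowns: 4 node voltages V₁..V_4 plus 1 source current (L1)
R1: Y=0.002326 on G[3,1]
R2: Y=0.0002513 on G[2,4]
L1: row V2−V4=0, i_L1 at 2,4
R3: Y=0.9709 on G[1,0]
R4: Y=0.002551 on G[0,3]
I1: z[3]−=0.557, z[2]+=0.557
R5: Y=0.05714 on G[4,2]
R6: Y=0.01175 on G[0,2]
I2: z[0]−=0.776, z[4]+=0.776
C1: Y=0.000 on G[1,4]
R7: Y=0.02597 on G[2,4]
I3: z[0]−=0.0399, z[3]+=0.0399
solve → V1=-0.2537, V2=113.4, V3=-106.2, V4=113.4
aux → i_L1=-0.7760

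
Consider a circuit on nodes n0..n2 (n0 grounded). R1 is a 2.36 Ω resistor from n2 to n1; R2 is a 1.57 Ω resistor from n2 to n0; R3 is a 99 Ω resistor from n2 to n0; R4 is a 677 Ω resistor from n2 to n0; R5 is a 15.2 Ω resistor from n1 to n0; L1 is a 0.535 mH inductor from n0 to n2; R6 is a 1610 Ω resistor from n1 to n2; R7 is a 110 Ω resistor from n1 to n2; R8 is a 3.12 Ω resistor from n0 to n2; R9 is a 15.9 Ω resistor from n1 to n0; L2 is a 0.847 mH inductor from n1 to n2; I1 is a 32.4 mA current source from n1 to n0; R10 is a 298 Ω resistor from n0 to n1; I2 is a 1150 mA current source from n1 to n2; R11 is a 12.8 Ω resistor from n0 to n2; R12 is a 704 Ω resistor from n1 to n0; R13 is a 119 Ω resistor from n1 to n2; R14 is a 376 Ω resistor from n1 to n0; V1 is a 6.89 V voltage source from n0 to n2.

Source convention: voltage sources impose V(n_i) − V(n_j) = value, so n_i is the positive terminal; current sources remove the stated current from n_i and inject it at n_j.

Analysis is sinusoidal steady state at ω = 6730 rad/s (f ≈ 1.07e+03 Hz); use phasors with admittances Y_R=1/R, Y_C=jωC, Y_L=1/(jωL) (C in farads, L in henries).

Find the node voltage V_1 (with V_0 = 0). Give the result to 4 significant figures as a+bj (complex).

-7.277-0.1176j V

MNA unknowns: 2 node voltages V₁..V_2 plus 1 source current (V1)
R1: Y=0.4237+0.000j on G[2,1]
R2: Y=0.6369+0.000j on G[2,0]
R3: Y=0.01010+0.000j on G[2,0]
R4: Y=0.001477+0.000j on G[2,0]
R5: Y=0.06579+0.000j on G[1,0]
L1: Y=0.000-0.2777j on G[0,2]
R6: Y=0.0006211+0.000j on G[1,2]
R7: Y=0.009091+0.000j on G[1,2]
R8: Y=0.3205+0.000j on G[0,2]
R9: Y=0.06289+0.000j on G[1,0]
L2: Y=0.000-0.1754j on G[1,2]
I1: z[1]−=0.0324, z[0]+=0.0324
R10: Y=0.003356+0.000j on G[0,1]
I2: z[1]−=1.15, z[2]+=1.15
R11: Y=0.07812+0.000j on G[0,2]
R12: Y=0.001420+0.000j on G[1,0]
R13: Y=0.008403+0.000j on G[1,2]
R14: Y=0.002660+0.000j on G[1,0]
V1: row V0−V2=6.89, i_V1 at 0,2
solve → V1=-7.277-0.1176j, V2=-6.890+0.000j
aux → i_V1=-8.173+1.898j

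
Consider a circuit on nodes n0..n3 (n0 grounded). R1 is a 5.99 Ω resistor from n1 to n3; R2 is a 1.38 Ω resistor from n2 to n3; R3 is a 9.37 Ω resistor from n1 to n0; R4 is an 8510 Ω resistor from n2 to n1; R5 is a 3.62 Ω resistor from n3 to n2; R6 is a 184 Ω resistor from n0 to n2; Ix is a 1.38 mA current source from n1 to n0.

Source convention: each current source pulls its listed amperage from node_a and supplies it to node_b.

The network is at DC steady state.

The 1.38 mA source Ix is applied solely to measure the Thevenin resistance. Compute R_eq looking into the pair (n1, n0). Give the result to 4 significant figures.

R_eq = 8.932 Ω

Apply KCL at each of the 3 non-ground nodes and solve the resulting linear system.
Node n1: branches {R1, R3, R4, Ix} → V_1 = -0.01233
Node n2: branches {R2, R4, R5, R6} → V_2 = -0.01188
Node n3: branches {R1, R2, R5} → V_3 = -0.01194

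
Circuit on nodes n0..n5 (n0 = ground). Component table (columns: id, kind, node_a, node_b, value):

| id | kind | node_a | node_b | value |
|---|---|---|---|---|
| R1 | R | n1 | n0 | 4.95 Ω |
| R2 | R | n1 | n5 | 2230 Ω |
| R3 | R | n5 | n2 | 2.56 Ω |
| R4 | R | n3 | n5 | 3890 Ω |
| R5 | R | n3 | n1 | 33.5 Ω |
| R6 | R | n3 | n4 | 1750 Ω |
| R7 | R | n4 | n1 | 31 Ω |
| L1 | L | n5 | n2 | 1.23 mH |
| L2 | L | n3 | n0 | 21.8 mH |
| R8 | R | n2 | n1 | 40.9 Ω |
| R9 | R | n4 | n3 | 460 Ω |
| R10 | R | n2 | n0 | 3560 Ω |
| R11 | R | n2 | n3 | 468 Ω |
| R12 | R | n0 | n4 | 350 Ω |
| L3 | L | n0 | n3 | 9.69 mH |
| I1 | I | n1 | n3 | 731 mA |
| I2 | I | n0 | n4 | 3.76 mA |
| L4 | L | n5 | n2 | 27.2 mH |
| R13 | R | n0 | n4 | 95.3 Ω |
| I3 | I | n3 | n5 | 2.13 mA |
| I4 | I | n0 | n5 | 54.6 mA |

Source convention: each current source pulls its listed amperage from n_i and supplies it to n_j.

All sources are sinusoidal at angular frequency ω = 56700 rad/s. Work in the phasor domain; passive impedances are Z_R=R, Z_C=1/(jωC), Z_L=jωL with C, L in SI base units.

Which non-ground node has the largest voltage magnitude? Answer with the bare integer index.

MNA unknowns: 5 node voltages V₁..V_5
R1: Y=0.2020+0.000j on G[1,0]
R2: Y=0.0004484+0.000j on G[1,5]
R3: Y=0.3906+0.000j on G[5,2]
R4: Y=0.0002571+0.000j on G[3,5]
R5: Y=0.02985+0.000j on G[3,1]
R6: Y=0.0005714+0.000j on G[3,4]
R7: Y=0.03226+0.000j on G[4,1]
L1: Y=0.000-0.01434j on G[5,2]
L2: Y=0.000-0.0008090j on G[3,0]
R8: Y=0.02445+0.000j on G[2,1]
R9: Y=0.002174+0.000j on G[4,3]
R10: Y=0.0002809+0.000j on G[2,0]
R11: Y=0.002137+0.000j on G[2,3]
R12: Y=0.002857+0.000j on G[0,4]
L3: Y=0.000-0.001820j on G[0,3]
I1: z[1]−=0.731, z[3]+=0.731
I2: z[0]−=0.00376, z[4]+=0.00376
L4: Y=0.000-0.0006484j on G[5,2]
R13: Y=0.01049+0.000j on G[0,4]
I3: z[3]−=0.00213, z[5]+=0.00213
I4: z[0]−=0.0546, z[5]+=0.0546
solve → V1=0.1669+0.2573j, V2=4.047+0.3939j, V3=21.22+1.863j, V4=1.394+0.2774j, V5=4.198+0.4005j

3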